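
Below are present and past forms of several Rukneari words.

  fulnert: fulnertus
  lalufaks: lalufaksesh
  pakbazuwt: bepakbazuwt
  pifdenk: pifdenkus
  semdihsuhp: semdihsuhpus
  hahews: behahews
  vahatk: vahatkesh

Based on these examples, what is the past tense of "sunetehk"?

sunetehkus

"sunetehk" has second-to-last letter 'h'. The one such stem in the data (semdihsuhp → semdihsuhpus) adds -us, so the same rule applies.
So sunetehk → sunetehkus.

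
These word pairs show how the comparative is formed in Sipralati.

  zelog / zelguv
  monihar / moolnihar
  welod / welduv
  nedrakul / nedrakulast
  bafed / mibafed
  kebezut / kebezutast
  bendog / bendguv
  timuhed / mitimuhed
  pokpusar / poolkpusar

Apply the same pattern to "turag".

tuolrag

timuhed and welod both end in -d yet inflect differently (mitimuhed, welduv), so the final letter is not what conditions the rule; the last vowel is.
"turag" has last vowel 'a'. The stems whose last vowel is 'a' (monihar → moolnihar, pokpusar → poolkpusar) insert -ol- after the first vowel.
So turag → tuolrag.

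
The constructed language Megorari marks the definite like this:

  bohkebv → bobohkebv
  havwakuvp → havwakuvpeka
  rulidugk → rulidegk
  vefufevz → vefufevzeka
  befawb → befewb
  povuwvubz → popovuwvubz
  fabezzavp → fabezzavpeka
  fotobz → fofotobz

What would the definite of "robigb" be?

"robigb" has second-to-last letter 'g'. The one such stem in the data (rulidugk → rulidegk) changes the last vowel to 'e' (as does befawb), so the same rule applies.
The other patterns: stems whose second-to-last letter is 'b' repeat the first consonant+vowel as a prefix; stems whose second-to-last letter is 'v' add -eka.
So robigb → robegb.

robegb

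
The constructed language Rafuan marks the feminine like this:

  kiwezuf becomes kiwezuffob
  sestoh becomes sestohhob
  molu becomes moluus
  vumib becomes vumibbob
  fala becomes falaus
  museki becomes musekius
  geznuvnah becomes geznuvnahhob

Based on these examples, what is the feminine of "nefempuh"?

nefempuhhob

museki and vumib both have last vowel 'i' yet inflect differently (musekius, vumibbob), so the last vowel is not what conditions the rule; whether the stem ends in a vowel or a consonant is.
"nefempuh" ends in a consonant. The stems ending in a consonant (vumib → vumibbob, geznuvnah → geznuvnahhob, kiwezuf → kiwezuffob) double the final consonant and add -ob.
So nefempuh → nefempuhhob.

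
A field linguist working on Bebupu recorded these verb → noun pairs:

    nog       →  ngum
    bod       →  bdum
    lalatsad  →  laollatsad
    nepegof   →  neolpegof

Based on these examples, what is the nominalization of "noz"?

bod and lalatsad both end in -d yet inflect differently (bdum, laollatsad), so the final letter is not what conditions the rule; the number of vowels is.
"noz" has 1 vowel. The stems with 1 vowel (nog → ngum, bod → bdum) delete the last vowel and add -um.
So noz → nzum.

nzum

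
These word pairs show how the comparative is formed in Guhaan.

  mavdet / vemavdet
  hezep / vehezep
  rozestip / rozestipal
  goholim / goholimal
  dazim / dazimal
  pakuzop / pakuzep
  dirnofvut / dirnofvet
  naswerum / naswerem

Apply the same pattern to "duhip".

hezep and rozestip both end in -p yet inflect differently (vehezep, rozestipal), so the final letter is not what conditions the rule; the last vowel is.
"duhip" has last vowel 'i'. The stems whose last vowel is 'i' (rozestip → rozestipal, goholim → goholimal, dazim → dazimal) add -al.
The other patterns: stems whose last vowel is 'e' add the prefix ve-; stems whose last vowel is 'o' or 'u' change the last vowel to 'e'.
So duhip → duhipal.

duhipal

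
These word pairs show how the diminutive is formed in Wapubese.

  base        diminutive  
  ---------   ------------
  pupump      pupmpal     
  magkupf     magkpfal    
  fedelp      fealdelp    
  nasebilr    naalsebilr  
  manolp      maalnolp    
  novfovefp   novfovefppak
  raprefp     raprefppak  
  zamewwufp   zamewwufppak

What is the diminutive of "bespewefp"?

"bespewefp" has second-to-last letter 'f'. The stems whose second-to-last letter is 'f' (novfovefp → novfovefppak, raprefp → raprefppak, zamewwufp → zamewwufppak) double the final consonant and add -ak.
The other patterns: stems whose second-to-last letter is 'm' or 'p' delete the last vowel and add -al; stems whose second-to-last letter is 'l' insert -al- after the first vowel.
So bespewefp → bespewefppak.

bespewefppak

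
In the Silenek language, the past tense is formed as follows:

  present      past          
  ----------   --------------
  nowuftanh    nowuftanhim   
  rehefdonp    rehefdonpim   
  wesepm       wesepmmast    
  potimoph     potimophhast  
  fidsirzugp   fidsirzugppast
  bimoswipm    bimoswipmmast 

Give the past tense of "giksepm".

nowuftanh and potimoph both end in -h yet inflect differently (nowuftanhim, potimophhast), so the final letter is not what conditions the rule; the second-to-last letter is.
"giksepm" has second-to-last letter 'p'. The stems whose second-to-last letter is 'p' (bimoswipm → bimoswipmmast, potimoph → potimophhast, wesepm → wesepmmast) double the final consonant and add -ast.
So giksepm → giksepmmast.

giksepmmast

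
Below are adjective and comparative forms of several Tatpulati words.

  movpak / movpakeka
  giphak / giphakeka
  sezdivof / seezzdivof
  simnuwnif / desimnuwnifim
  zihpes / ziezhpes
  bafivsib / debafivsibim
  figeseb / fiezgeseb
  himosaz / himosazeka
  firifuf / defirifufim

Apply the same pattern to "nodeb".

noezdeb

"nodeb" has last vowel 'e'. The stems whose last vowel is 'e' (figeseb → fiezgeseb, zihpes → ziezhpes) insert -ez- after the first vowel.
So nodeb → noezdeb.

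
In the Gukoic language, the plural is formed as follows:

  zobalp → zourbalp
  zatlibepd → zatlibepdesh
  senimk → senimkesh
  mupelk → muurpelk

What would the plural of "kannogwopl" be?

kannogwoplesh

mupelk and senimk both end in -k yet inflect differently (muurpelk, senimkesh), so the final letter is not what conditions the rule; the second-to-last letter is.
"kannogwopl" has second-to-last letter 'p'. The one such stem in the data (zatlibepd → zatlibepdesh) adds -esh, so the same rule applies.
So kannogwopl → kannogwoplesh.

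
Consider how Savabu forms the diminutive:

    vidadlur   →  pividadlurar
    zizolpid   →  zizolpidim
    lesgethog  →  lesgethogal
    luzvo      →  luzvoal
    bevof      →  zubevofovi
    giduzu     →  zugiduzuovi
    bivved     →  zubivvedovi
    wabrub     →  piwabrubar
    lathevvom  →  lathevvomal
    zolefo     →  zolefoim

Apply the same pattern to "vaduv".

pivaduvar

zolefo and luzvo both end in -o yet inflect differently (zolefoim, luzvoal), so the final letter is not what conditions the rule; the first letter is.
"vaduv" begins with v-. The one such stem in the data (vidadlur → pividadlurar) adds pi- … -ar around the stem, so the same rule applies.
So vaduv → pivaduvar.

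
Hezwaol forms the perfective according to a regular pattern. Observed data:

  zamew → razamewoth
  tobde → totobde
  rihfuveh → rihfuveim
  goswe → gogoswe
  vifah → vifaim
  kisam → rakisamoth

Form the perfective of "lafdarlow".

ralafdarlowoth

"lafdarlow" ends in -w. The one such stem in the data (zamew → razamewoth) adds ra- … -oth around the stem, so the same rule applies.
So lafdarlow → ralafdarlowoth.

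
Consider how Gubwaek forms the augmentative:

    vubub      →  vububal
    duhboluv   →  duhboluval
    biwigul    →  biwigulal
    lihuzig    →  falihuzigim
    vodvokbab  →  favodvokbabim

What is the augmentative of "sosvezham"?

vubub and vodvokbab both end in -b yet inflect differently (vububal, favodvokbabim), so the final letter is not what conditions the rule; the last vowel is.
"sosvezham" has last vowel 'a'. The one such stem in the data (vodvokbab → favodvokbabim) adds fa- … -im around the stem, so the same rule applies.
The other pattern: stems whose last vowel is 'u' add -al.
So sosvezham → fasosvezhamim.

fasosvezhamim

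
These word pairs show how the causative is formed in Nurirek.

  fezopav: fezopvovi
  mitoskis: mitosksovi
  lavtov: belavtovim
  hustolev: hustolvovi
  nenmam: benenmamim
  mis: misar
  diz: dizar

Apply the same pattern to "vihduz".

bevihduzim

"vihduz" has 2 vowels. The stems with 2 vowels (lavtov → belavtovim, nenmam → benenmamim) add be- … -im around the stem.
So vihduz → bevihduzim.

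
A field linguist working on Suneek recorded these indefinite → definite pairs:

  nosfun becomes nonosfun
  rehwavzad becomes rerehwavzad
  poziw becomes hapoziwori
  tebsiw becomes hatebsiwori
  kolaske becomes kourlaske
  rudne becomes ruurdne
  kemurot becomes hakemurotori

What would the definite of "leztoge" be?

leurztoge

kemurot and kolaske both begin with k- yet inflect differently (hakemurotori, kourlaske), so the first letter is not what conditions the rule; the final letter is.
"leztoge" ends in -e. The stems ending in -e (kolaske → kourlaske, rudne → ruurdne) insert -ur- after the first vowel.
So leztoge → leurztoge.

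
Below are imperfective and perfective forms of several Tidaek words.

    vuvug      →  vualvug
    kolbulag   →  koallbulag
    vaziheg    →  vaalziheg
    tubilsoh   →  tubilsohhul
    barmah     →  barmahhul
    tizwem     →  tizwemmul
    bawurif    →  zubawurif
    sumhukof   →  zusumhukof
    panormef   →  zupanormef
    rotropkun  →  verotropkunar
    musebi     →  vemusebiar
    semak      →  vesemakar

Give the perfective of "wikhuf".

kolbulag and barmah both have last vowel 'a' yet inflect differently (koallbulag, barmahhul), so the last vowel is not what conditions the rule; the final letter is.
"wikhuf" ends in -f. The stems ending in -f (bawurif → zubawurif, sumhukof → zusumhukof, panormef → zupanormef) add the prefix zu-.
So wikhuf → zuwikhuf.

zuwikhuf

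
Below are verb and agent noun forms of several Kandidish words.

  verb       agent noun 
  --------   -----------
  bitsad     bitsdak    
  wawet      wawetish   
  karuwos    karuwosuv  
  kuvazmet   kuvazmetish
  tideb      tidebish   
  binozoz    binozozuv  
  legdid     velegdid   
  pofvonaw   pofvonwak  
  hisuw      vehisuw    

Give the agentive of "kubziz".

vekubziz

"kubziz" has last vowel 'i'. The one such stem in the data (legdid → velegdid) adds the prefix ve-, so the same rule applies.
The other patterns: stems whose last vowel is 'a' delete the last vowel and add -ak; stems whose last vowel is 'e' add -ish; stems whose last vowel is 'o' add -uv.
So kubziz → vekubziz.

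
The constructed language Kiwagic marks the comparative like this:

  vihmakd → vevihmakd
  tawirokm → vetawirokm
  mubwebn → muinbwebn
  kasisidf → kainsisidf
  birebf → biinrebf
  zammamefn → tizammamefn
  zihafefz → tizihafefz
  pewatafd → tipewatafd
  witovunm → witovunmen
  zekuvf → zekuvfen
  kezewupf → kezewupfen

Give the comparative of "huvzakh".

vehuvzakh

mubwebn and zammamefn both end in -n yet inflect differently (muinbwebn, tizammamefn), so the final letter is not what conditions the rule; the second-to-last letter is.
"huvzakh" has second-to-last letter 'k'. The stems whose second-to-last letter is 'k' (vihmakd → vevihmakd, tawirokm → vetawirokm) add the prefix ve-.
So huvzakh → vehuvzakh.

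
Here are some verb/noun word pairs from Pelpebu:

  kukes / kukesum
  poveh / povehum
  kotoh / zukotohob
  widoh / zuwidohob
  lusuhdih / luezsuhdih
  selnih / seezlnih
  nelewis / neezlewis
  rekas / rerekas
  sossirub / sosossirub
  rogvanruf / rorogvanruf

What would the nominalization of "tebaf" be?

tetebaf

poveh and kotoh both end in -h yet inflect differently (povehum, zukotohob), so the final letter is not what conditions the rule; the last vowel is.
"tebaf" has last vowel 'a'. The one such stem in the data (rekas → rerekas) repeats the first consonant+vowel as a prefix (as do sossirub, rogvanruf), so the same rule applies.
The other patterns: stems whose last vowel is 'e' add -um; stems whose last vowel is 'o' add zu- … -ob around the stem; stems whose last vowel is 'i' insert -ez- after the first vowel.
So tebaf → tetebaf.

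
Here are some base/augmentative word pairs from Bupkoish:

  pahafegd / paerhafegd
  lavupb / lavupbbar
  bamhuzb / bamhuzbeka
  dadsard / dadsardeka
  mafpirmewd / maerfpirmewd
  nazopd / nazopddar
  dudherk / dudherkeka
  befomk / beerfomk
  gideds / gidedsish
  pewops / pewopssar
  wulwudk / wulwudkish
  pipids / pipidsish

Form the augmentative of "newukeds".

newukedsish

"newukeds" has second-to-last letter 'd'. The stems whose second-to-last letter is 'd' (wulwudk → wulwudkish, gideds → gidedsish, pipids → pipidsish) add -ish.
So newukeds → newukedsish.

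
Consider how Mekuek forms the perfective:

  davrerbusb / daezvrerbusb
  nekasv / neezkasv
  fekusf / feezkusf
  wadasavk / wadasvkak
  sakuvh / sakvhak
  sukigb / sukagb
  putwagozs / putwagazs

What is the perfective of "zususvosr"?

davrerbusb and sukigb both end in -b yet inflect differently (daezvrerbusb, sukagb), so the final letter is not what conditions the rule; the second-to-last letter is.
"zususvosr" has second-to-last letter 's'. The stems whose second-to-last letter is 's' (davrerbusb → daezvrerbusb, nekasv → neezkasv, fekusf → feezkusf) insert -ez- after the first vowel.
The other patterns: stems whose second-to-last letter is 'v' delete the last vowel and add -ak; stems whose second-to-last letter is 'g' or 'z' change the last vowel to 'a'.
So zususvosr → zuezsusvosr.

zuezsusvosr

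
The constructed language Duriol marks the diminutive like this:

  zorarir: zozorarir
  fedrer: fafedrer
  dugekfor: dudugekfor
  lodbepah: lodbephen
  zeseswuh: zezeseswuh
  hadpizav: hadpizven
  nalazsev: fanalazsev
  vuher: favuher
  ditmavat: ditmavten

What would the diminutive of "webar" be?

nalazsev and hadpizav both end in -v yet inflect differently (fanalazsev, hadpizven), so the final letter is not what conditions the rule; the last vowel is.
"webar" has last vowel 'a'. The stems whose last vowel is 'a' (ditmavat → ditmavten, hadpizav → hadpizven, lodbepah → lodbephen) delete the last vowel and add -en.
So webar → webren.

webren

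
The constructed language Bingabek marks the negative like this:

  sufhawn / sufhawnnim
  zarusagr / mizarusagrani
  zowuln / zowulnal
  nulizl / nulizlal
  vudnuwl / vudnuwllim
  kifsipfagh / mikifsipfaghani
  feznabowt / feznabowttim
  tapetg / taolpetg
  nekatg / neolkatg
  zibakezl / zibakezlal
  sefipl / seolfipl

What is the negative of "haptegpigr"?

sufhawn and zowuln both end in -n yet inflect differently (sufhawnnim, zowulnal), so the final letter is not what conditions the rule; the second-to-last letter is.
"haptegpigr" has second-to-last letter 'g'. The stems whose second-to-last letter is 'g' (zarusagr → mizarusagrani, kifsipfagh → mikifsipfaghani) add mi- … -ani around the stem.
The other patterns: stems whose second-to-last letter is 'w' double the final consonant and add -im; stems whose second-to-last letter is 'l' or 'z' add -al; stems whose second-to-last letter is 'p' or 't' insert -ol- after the first vowel.
So haptegpigr → mihaptegpigrani.

mihaptegpigrani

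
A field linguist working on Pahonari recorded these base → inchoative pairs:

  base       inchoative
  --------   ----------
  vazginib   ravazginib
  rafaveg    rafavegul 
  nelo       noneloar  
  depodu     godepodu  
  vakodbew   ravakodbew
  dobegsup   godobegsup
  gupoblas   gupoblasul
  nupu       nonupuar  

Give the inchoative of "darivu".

godarivu

"darivu" begins with d-. The stems beginning with d- (depodu → godepodu, dobegsup → godobegsup) add the prefix go-.
So darivu → godarivu.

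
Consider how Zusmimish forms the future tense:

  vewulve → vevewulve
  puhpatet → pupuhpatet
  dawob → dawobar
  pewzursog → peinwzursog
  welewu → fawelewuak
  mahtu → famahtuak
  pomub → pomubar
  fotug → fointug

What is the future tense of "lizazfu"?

falizazfuak

mahtu and fotug both have last vowel 'u' yet inflect differently (famahtuak, fointug), so the last vowel is not what conditions the rule; the final letter is.
"lizazfu" ends in -u. The stems ending in -u (mahtu → famahtuak, welewu → fawelewuak) add fa- … -ak around the stem.
The other patterns: stems ending in -g insert -in- after the first vowel; stems ending in -b add -ar; stems ending in -e or -t repeat the first consonant+vowel as a prefix.
So lizazfu → falizazfuak.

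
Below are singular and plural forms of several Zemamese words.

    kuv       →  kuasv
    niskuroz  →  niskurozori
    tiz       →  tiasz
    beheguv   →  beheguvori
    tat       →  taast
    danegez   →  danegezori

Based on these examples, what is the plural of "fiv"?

kuv and beheguv both end in -v yet inflect differently (kuasv, beheguvori), so the final letter is not what conditions the rule; the number of vowels is.
"fiv" has 1 vowel. The stems with 1 vowel (kuv → kuasv, tat → taast, tiz → tiasz) insert -as- after the first vowel.
The other pattern: stems with 3 vowels add -ori.
So fiv → fiasv.

fiasv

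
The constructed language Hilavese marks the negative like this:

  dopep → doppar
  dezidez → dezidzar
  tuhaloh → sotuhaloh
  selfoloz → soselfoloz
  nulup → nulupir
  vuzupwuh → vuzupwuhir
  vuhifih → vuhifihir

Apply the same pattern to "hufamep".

dezidez and selfoloz both end in -z yet inflect differently (dezidzar, soselfoloz), so the final letter is not what conditions the rule; the last vowel is.
"hufamep" has last vowel 'e'. The stems whose last vowel is 'e' (dopep → doppar, dezidez → dezidzar) delete the last vowel and add -ar.
The other patterns: stems whose last vowel is 'o' add the prefix so-; stems whose last vowel is 'i' or 'u' add -ir.
So hufamep → hufampar.

hufampar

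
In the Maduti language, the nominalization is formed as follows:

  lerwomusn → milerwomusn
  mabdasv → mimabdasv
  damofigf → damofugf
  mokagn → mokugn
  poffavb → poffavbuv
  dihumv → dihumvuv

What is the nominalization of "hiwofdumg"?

lerwomusn and mokagn both end in -n yet inflect differently (milerwomusn, mokugn), so the final letter is not what conditions the rule; the second-to-last letter is.
"hiwofdumg" has second-to-last letter 'm'. The one such stem in the data (dihumv → dihumvuv) adds -uv, so the same rule applies.
So hiwofdumg → hiwofdumguv.

hiwofdumguv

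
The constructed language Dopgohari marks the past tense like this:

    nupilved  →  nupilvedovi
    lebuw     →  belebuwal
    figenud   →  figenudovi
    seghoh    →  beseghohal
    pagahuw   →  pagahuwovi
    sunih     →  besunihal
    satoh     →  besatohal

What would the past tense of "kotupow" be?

lebuw and pagahuw both end in -w yet inflect differently (belebuwal, pagahuwovi), so the final letter is not what conditions the rule; the number of vowels is.
"kotupow" has 3 vowels. The stems with 3 vowels (nupilved → nupilvedovi, pagahuw → pagahuwovi, figenud → figenudovi) add -ovi.
The other pattern: stems with 2 vowels add be- … -al around the stem.
So kotupow → kotupowovi.

kotupowovi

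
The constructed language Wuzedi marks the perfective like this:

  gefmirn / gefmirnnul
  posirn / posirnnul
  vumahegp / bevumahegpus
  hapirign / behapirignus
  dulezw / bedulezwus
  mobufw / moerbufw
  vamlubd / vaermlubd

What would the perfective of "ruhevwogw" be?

gefmirn and hapirign both end in -n yet inflect differently (gefmirnnul, behapirignus), so the final letter is not what conditions the rule; the second-to-last letter is.
"ruhevwogw" has second-to-last letter 'g'. The stems whose second-to-last letter is 'g' (vumahegp → bevumahegpus, hapirign → behapirignus) add be- … -us around the stem.
The other patterns: stems whose second-to-last letter is 'r' double the final consonant and add -ul; stems whose second-to-last letter is 'b' or 'f' insert -er- after the first vowel.
So ruhevwogw → beruhevwogwus.

beruhevwogwus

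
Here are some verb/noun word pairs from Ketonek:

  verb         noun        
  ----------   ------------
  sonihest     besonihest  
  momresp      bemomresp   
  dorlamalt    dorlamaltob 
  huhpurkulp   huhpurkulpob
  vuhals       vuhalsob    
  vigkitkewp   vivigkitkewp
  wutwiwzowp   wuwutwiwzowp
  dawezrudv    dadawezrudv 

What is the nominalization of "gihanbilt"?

"gihanbilt" has second-to-last letter 'l'. The stems whose second-to-last letter is 'l' (dorlamalt → dorlamaltob, huhpurkulp → huhpurkulpob, vuhals → vuhalsob) add -ob.
The other patterns: stems whose second-to-last letter is 's' add the prefix be-; stems whose second-to-last letter is 'd' or 'w' repeat the first consonant+vowel as a prefix.
So gihanbilt → gihanbiltob.

gihanbiltob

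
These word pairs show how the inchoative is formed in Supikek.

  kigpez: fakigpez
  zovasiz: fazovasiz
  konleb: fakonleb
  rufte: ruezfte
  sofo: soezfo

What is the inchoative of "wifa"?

wiezfa

kigpez and rufte both have last vowel 'e' yet inflect differently (fakigpez, ruezfte), so the last vowel is not what conditions the rule; whether the stem ends in a vowel or a consonant is.
"wifa" ends in a vowel. The stems ending in a vowel (rufte → ruezfte, sofo → soezfo) insert -ez- after the first vowel.
So wifa → wiezfa.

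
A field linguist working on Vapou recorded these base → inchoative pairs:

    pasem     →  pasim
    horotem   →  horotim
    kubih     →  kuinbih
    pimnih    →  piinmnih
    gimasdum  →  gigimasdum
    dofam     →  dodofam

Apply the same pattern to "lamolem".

pasem and gimasdum both end in -m yet inflect differently (pasim, gigimasdum), so the final letter is not what conditions the rule; the last vowel is.
"lamolem" has last vowel 'e'. The stems whose last vowel is 'e' (pasem → pasim, horotem → horotim) change the last vowel to 'i'.
So lamolem → lamolim.

lamolim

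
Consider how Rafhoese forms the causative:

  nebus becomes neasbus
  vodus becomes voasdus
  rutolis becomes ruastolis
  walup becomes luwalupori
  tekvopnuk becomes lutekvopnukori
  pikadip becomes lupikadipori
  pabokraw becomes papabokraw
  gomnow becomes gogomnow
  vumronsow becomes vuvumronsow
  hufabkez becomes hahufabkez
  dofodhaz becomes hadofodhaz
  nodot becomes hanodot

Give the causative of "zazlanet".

"zazlanet" ends in -t. The one such stem in the data (nodot → hanodot) adds the prefix ha-, so the same rule applies.
So zazlanet → hazazlanet.

hazazlanet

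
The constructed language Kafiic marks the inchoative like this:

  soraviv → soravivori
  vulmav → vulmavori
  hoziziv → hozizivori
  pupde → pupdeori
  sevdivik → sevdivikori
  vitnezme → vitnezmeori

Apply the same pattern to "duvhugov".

Every pair shown (soraviv → soravivori, vulmav → vulmavori, hoziziv → hozizivori, …) follows the same rule: add -ori.
So duvhugov → duvhugovori.

duvhugovori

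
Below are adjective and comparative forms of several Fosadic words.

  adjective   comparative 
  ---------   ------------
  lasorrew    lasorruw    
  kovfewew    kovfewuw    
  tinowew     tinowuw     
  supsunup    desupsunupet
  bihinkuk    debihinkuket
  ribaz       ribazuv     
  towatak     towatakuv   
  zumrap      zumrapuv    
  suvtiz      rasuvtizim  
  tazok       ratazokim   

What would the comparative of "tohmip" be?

bihinkuk and towatak both end in -k yet inflect differently (debihinkuket, towatakuv), so the final letter is not what conditions the rule; the last vowel is.
"tohmip" has last vowel 'i'. The one such stem in the data (suvtiz → rasuvtizim) adds ra- … -im around the stem, so the same rule applies.
The other patterns: stems whose last vowel is 'e' change the last vowel to 'u'; stems whose last vowel is 'u' add de- … -et around the stem; stems whose last vowel is 'a' add -uv.
So tohmip → ratohmipim.

ratohmipim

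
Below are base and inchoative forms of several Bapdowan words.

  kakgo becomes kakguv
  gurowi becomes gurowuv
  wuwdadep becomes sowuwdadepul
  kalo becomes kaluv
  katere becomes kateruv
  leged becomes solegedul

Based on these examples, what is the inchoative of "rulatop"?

sorulatopul

"rulatop" ends in a consonant. The stems ending in a consonant (wuwdadep → sowuwdadepul, leged → solegedul) add so- … -ul around the stem.
So rulatop → sorulatopul.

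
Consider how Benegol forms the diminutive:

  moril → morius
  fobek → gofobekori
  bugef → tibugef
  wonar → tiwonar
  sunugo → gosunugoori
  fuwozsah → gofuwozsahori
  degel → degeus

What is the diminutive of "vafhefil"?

bugef and degel both have last vowel 'e' yet inflect differently (tibugef, degeus), so the last vowel is not what conditions the rule; the final letter is.
"vafhefil" ends in -l. The stems ending in -l (moril → morius, degel → degeus) drop the final letter and add -us.
The other patterns: stems ending in -f or -r add the prefix ti-; stems ending in -h, -k or -o add go- … -ori around the stem.
So vafhefil → vafhefius.

vafhefius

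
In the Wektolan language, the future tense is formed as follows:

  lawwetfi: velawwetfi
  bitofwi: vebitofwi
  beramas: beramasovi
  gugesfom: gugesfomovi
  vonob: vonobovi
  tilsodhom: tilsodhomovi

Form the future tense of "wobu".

bitofwi and beramas both begin with b- yet inflect differently (vebitofwi, beramasovi), so the first letter is not what conditions the rule; whether the stem ends in a vowel or a consonant is.
"wobu" ends in a vowel. The stems ending in a vowel (lawwetfi → velawwetfi, bitofwi → vebitofwi) add the prefix ve-.
The other pattern: stems ending in a consonant add -ovi.
So wobu → vewobu.

vewobu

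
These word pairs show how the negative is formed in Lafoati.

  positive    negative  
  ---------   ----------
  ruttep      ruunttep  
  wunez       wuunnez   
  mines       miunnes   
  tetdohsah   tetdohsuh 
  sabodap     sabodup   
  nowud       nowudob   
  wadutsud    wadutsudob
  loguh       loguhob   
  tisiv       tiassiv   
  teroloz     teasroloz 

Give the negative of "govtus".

govtusob

"govtus" has last vowel 'u'. The stems whose last vowel is 'u' (nowud → nowudob, wadutsud → wadutsudob, loguh → loguhob) add -ob.
The other patterns: stems whose last vowel is 'e' insert -un- after the first vowel; stems whose last vowel is 'a' change the last vowel to 'u'; stems whose last vowel is 'i' or 'o' insert -as- after the first vowel.
So govtus → govtusob.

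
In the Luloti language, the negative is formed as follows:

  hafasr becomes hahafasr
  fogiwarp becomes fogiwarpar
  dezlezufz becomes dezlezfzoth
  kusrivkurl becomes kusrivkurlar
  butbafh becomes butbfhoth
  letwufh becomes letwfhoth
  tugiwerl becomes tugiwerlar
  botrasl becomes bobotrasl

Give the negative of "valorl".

"valorl" has second-to-last letter 'r'. The stems whose second-to-last letter is 'r' (tugiwerl → tugiwerlar, fogiwarp → fogiwarpar, kusrivkurl → kusrivkurlar) add -ar.
So valorl → valorlar.

valorlar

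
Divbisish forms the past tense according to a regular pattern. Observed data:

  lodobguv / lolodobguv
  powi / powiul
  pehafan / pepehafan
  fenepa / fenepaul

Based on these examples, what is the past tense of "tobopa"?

"tobopa" ends in a vowel. The stems ending in a vowel (powi → powiul, fenepa → fenepaul) add -ul.
The other pattern: stems ending in a consonant repeat the first consonant+vowel as a prefix.
So tobopa → tobopaul.

tobopaul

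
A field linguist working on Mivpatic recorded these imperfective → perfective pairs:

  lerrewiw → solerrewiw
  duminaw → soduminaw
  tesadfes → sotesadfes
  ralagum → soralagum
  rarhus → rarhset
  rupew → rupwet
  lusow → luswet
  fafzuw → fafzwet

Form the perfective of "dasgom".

tesadfes and rarhus both end in -s yet inflect differently (sotesadfes, rarhset), so the final letter is not what conditions the rule; the number of vowels is.
"dasgom" has 2 vowels. The stems with 2 vowels (rarhus → rarhset, rupew → rupwet, lusow → luswet) delete the last vowel and add -et.
The other pattern: stems with 3 vowels add the prefix so-.
So dasgom → dasgmet.

dasgmet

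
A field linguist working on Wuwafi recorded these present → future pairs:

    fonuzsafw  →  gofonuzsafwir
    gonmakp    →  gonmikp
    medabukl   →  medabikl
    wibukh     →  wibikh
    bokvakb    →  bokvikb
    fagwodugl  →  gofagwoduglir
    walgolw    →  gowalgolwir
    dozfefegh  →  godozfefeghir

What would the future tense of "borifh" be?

goborifhir

"borifh" has second-to-last letter 'f'. The one such stem in the data (fonuzsafw → gofonuzsafwir) adds go- … -ir around the stem, so the same rule applies.
The other pattern: stems whose second-to-last letter is 'k' change the last vowel to 'i'.
So borifh → goborifhir.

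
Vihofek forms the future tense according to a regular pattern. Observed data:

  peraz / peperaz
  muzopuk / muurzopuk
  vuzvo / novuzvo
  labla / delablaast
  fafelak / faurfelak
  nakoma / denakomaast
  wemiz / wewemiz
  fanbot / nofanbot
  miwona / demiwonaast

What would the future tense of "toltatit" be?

notoltatit

peraz and miwona both have last vowel 'a' yet inflect differently (peperaz, demiwonaast), so the last vowel is not what conditions the rule; the final letter is.
"toltatit" ends in -t. The one such stem in the data (fanbot → nofanbot) adds the prefix no-, so the same rule applies.
The other patterns: stems ending in -z repeat the first consonant+vowel as a prefix; stems ending in -a add de- … -ast around the stem; stems ending in -k insert -ur- after the first vowel.
So toltatit → notoltatit.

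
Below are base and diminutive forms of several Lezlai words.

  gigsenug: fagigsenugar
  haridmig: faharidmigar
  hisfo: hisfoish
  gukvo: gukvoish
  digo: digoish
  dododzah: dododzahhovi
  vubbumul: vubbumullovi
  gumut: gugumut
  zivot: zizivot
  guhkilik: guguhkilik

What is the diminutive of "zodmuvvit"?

zozodmuvvit

gigsenug and vubbumul both have last vowel 'u' yet inflect differently (fagigsenugar, vubbumullovi), so the last vowel is not what conditions the rule; the final letter is.
"zodmuvvit" ends in -t. The stems ending in -t (gumut → gugumut, zivot → zizivot) repeat the first consonant+vowel as a prefix.
The other patterns: stems ending in -g add fa- … -ar around the stem; stems ending in -o add -ish; stems ending in -h or -l double the final consonant and add -ovi.
So zodmuvvit → zozodmuvvit.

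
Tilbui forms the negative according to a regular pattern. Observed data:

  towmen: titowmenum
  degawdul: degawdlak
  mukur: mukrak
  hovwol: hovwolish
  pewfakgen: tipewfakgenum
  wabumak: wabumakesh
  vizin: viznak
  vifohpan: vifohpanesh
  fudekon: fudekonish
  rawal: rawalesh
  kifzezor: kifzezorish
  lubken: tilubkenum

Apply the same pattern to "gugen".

mukur and kifzezor both end in -r yet inflect differently (mukrak, kifzezorish), so the final letter is not what conditions the rule; the last vowel is.
"gugen" has last vowel 'e'. The stems whose last vowel is 'e' (towmen → titowmenum, lubken → tilubkenum, pewfakgen → tipewfakgenum) add ti- … -um around the stem.
So gugen → tigugenum.

tigugenum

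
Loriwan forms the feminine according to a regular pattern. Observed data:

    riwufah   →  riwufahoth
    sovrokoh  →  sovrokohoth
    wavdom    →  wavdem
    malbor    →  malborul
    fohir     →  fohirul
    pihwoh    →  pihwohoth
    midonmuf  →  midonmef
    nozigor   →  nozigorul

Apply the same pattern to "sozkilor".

pihwoh and nozigor both have last vowel 'o' yet inflect differently (pihwohoth, nozigorul), so the last vowel is not what conditions the rule; the final letter is.
"sozkilor" ends in -r. The stems ending in -r (nozigor → nozigorul, fohir → fohirul, malbor → malborul) add -ul.
So sozkilor → sozkilorul.

sozkilorul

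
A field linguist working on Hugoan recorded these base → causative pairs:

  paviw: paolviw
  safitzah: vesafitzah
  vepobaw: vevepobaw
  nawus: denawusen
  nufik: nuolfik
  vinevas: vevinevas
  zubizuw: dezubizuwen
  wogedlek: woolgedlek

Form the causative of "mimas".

paviw and zubizuw both end in -w yet inflect differently (paolviw, dezubizuwen), so the final letter is not what conditions the rule; the last vowel is.
"mimas" has last vowel 'a'. The stems whose last vowel is 'a' (vinevas → vevinevas, vepobaw → vevepobaw, safitzah → vesafitzah) add the prefix ve-.
The other patterns: stems whose last vowel is 'e' or 'i' insert -ol- after the first vowel; stems whose last vowel is 'u' add de- … -en around the stem.
So mimas → vemimas.

vemimas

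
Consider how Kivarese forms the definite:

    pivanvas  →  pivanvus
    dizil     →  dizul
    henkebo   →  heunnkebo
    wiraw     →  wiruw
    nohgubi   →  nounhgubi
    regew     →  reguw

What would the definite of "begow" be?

nohgubi and dizil both have last vowel 'i' yet inflect differently (nounhgubi, dizul), so the last vowel is not what conditions the rule; whether the stem ends in a vowel or a consonant is.
"begow" ends in a consonant. The stems ending in a consonant (wiraw → wiruw, pivanvas → pivanvus, dizil → dizul) change the last vowel to 'u'.
The other pattern: stems ending in a vowel insert -un- after the first vowel.
So begow → beguw.

beguw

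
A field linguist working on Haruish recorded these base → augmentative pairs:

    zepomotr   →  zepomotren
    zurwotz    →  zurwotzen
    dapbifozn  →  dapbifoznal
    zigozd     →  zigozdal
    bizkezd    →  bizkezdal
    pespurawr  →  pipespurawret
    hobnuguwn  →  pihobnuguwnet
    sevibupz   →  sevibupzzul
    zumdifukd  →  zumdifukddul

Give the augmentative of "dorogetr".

zepomotr and pespurawr both end in -r yet inflect differently (zepomotren, pipespurawret), so the final letter is not what conditions the rule; the second-to-last letter is.
"dorogetr" has second-to-last letter 't'. The stems whose second-to-last letter is 't' (zepomotr → zepomotren, zurwotz → zurwotzen) add -en.
So dorogetr → dorogetren.

dorogetren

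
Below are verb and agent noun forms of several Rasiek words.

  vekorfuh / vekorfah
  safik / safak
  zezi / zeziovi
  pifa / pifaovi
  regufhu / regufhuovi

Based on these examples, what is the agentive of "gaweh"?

safik and zezi both have last vowel 'i' yet inflect differently (safak, zeziovi), so the last vowel is not what conditions the rule; whether the stem ends in a vowel or a consonant is.
"gaweh" ends in a consonant. The stems ending in a consonant (vekorfuh → vekorfah, safik → safak) change the last vowel to 'a'.
The other pattern: stems ending in a vowel add -ovi.
So gaweh → gawah.

gawah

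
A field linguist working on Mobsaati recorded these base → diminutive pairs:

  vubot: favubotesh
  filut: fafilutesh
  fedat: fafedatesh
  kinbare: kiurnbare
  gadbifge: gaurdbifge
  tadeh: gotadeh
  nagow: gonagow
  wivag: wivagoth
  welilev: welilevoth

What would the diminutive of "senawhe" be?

seurnawhe

kinbare and tadeh both have last vowel 'e' yet inflect differently (kiurnbare, gotadeh), so the last vowel is not what conditions the rule; the final letter is.
"senawhe" ends in -e. The stems ending in -e (kinbare → kiurnbare, gadbifge → gaurdbifge) insert -ur- after the first vowel.
So senawhe → seurnawhe.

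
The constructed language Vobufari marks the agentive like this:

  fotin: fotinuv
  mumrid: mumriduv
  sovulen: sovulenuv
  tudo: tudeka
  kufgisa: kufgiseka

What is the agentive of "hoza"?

"hoza" ends in a vowel. The stems ending in a vowel (tudo → tudeka, kufgisa → kufgiseka) drop the final letter and add -eka.
The other pattern: stems ending in a consonant add -uv.
So hoza → hozeka.

hozeka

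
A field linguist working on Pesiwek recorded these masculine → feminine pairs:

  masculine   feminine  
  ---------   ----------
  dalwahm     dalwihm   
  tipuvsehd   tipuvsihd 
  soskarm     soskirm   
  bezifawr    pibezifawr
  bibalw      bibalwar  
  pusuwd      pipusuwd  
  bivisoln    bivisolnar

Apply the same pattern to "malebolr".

malebolrar

pusuwd and tipuvsehd both end in -d yet inflect differently (pipusuwd, tipuvsihd), so the final letter is not what conditions the rule; the second-to-last letter is.
"malebolr" has second-to-last letter 'l'. The stems whose second-to-last letter is 'l' (bibalw → bibalwar, bivisoln → bivisolnar) add -ar.
So malebolr → malebolrar.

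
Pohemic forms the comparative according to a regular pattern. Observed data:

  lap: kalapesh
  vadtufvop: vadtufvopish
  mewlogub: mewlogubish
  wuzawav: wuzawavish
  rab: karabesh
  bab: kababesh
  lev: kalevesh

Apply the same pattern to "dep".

vadtufvop and lap both end in -p yet inflect differently (vadtufvopish, kalapesh), so the final letter is not what conditions the rule; the number of vowels is.
"dep" has 1 vowel. The stems with 1 vowel (lap → kalapesh, rab → karabesh, lev → kalevesh) add ka- … -esh around the stem.
So dep → kadepesh.

kadepesh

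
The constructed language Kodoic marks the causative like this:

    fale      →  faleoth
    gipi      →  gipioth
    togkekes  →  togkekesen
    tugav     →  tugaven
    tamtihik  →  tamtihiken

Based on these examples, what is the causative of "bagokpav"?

fale and togkekes both have last vowel 'e' yet inflect differently (faleoth, togkekesen), so the last vowel is not what conditions the rule; whether the stem ends in a vowel or a consonant is.
"bagokpav" ends in a consonant. The stems ending in a consonant (togkekes → togkekesen, tugav → tugaven, tamtihik → tamtihiken) add -en.
So bagokpav → bagokpaven.

bagokpaven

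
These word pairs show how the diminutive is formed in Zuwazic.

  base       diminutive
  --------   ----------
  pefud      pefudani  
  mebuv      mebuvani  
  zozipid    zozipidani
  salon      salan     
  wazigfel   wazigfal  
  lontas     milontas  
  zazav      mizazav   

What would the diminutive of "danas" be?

mebuv and zazav both end in -v yet inflect differently (mebuvani, mizazav), so the final letter is not what conditions the rule; the last vowel is.
"danas" has last vowel 'a'. The stems whose last vowel is 'a' (lontas → milontas, zazav → mizazav) add the prefix mi-.
So danas → midanas.

midanas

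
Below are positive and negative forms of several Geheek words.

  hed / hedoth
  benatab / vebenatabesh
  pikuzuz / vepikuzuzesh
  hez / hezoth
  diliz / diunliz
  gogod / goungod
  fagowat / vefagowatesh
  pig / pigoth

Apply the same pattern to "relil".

hez and diliz both end in -z yet inflect differently (hezoth, diunliz), so the final letter is not what conditions the rule; the number of vowels is.
"relil" has 2 vowels. The stems with 2 vowels (diliz → diunliz, gogod → goungod) insert -un- after the first vowel.
The other patterns: stems with 1 vowel add -oth; stems with 3 vowels add ve- … -esh around the stem.
So relil → reunlil.

reunlil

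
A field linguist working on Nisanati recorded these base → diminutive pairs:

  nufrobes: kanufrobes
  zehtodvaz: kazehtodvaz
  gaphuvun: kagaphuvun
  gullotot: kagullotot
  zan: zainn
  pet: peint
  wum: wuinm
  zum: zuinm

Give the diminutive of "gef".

geinf

gaphuvun and zan both end in -n yet inflect differently (kagaphuvun, zainn), so the final letter is not what conditions the rule; the number of vowels is.
"gef" has 1 vowel. The stems with 1 vowel (zan → zainn, pet → peint, wum → wuinm) insert -in- after the first vowel.
The other pattern: stems with 3 vowels add the prefix ka-.
So gef → geinf.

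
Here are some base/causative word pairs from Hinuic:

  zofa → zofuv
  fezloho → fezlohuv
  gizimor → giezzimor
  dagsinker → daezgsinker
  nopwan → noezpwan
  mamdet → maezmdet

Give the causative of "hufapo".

fezloho and gizimor both have last vowel 'o' yet inflect differently (fezlohuv, giezzimor), so the last vowel is not what conditions the rule; whether the stem ends in a vowel or a consonant is.
"hufapo" ends in a vowel. The stems ending in a vowel (zofa → zofuv, fezloho → fezlohuv) drop the final letter and add -uv.
The other pattern: stems ending in a consonant insert -ez- after the first vowel.
So hufapo → hufapuv.

hufapuv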